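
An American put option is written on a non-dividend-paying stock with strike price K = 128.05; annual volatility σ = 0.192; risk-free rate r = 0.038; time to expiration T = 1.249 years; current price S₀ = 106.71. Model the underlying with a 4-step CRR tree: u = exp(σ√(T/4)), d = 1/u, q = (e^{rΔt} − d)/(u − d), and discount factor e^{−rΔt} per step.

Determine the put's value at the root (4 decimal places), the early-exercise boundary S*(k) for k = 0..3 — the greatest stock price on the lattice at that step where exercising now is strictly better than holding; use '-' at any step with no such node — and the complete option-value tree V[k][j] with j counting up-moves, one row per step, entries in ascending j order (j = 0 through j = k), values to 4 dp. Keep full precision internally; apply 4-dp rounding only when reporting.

price = 21.4505
boundary = - 95.8540 106.7100 95.8540
tree:
21.4505
32.1960 12.3567
41.9475 21.3400 4.6285
50.7070 32.1960 9.9384 0.0000
58.5754 41.9475 21.3400 0.0000 0.0000

Δt=0.31225  u=1.11326  d=0.89827  q=0.52872  discount=0.98820
step 4 (expiry): payoffs max(K−S,0) = 58.5754 41.9475 21.3400 0.0000 0.0000
step 3: (k=3,j=0): S=77.3430, (K−S)⁺=50.7070, hold=49.1966 ⇒ V=50.7070 exercise | (k=3,j=1): S=95.8540, (K−S)⁺=32.1960, hold=30.6856 ⇒ V=32.1960 exercise | (k=3,j=2): S=118.7955, (K−S)⁺=9.2545, hold=9.9384 ⇒ V=9.9384 continue | (k=3,j=3): S=147.2276, (K−S)⁺=0.0000, hold=0.0000 ⇒ V=0.0000 continue  boundary S*=95.8540
step 2: (k=2,j=0): S=86.1025, (K−S)⁺=41.9475, hold=40.4371 ⇒ V=41.9475 exercise | (k=2,j=1): S=106.7100, (K−S)⁺=21.3400, hold=20.1869 ⇒ V=21.3400 exercise | (k=2,j=2): S=132.2497, (K−S)⁺=0.0000, hold=4.6285 ⇒ V=4.6285 continue  boundary S*=106.7100
step 1: (k=1,j=0): S=95.8540, (K−S)⁺=32.1960, hold=30.6856 ⇒ V=32.1960 exercise | (k=1,j=1): S=118.7955, (K−S)⁺=9.2545, hold=12.3567 ⇒ V=12.3567 continue  boundary S*=95.8540
step 0: (k=0,j=0): S=106.7100, (K−S)⁺=21.3400, hold=21.4505 ⇒ V=21.4505 continue  boundary S*=-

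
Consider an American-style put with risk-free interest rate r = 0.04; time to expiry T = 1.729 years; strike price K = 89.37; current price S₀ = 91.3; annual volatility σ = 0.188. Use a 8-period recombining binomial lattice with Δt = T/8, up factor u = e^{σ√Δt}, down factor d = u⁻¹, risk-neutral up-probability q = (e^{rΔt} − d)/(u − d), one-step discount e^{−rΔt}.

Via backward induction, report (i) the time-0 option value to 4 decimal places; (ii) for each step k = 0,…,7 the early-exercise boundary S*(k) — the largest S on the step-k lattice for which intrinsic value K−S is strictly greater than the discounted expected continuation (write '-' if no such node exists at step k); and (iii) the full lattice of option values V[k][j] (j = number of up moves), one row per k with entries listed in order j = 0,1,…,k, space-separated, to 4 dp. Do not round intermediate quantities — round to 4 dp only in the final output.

price = 5.6878
boundary = - - - 70.2424 64.3638 70.2424 76.6578 70.2424
tree:
5.6878
8.8190 2.9797
13.2345 5.0133 1.2090
19.1276 8.1793 2.2630 0.2859
25.0062 12.8316 4.1512 0.6107 0.0000
30.3927 19.1276 7.4092 1.3044 0.0000 0.0000
35.3285 25.0062 12.7122 2.7862 0.0000 0.0000 0.0000
39.8512 30.3927 19.1276 5.9514 0.0000 0.0000 0.0000 0.0000
43.9954 35.3285 25.0062 12.7122 0.0000 0.0000 0.0000 0.0000 0.0000

Δt=0.21613, u=1.09133, d=0.91631, q=0.52777, disc=e^(-rΔt)=0.99139
k=8 terminal: V=max(K-S,0) → 43.9954 35.3285 25.0062 12.7122 0.0000 0.0000 0.0000 0.0000 0.0000
k=7: j=0 S=49.5188 intr=39.8512 cont=39.0819 V=39.8512[EX]; j=1 S=58.9773 intr=30.3927 cont=29.6235 V=30.3927[EX]; j=2 S=70.2424 intr=19.1276 cont=18.3584 V=19.1276[EX]; j=3 S=83.6592 intr=5.7108 cont=5.9514 V=5.9514[hold]; j=4 S=99.6387 intr=0.0000 cont=0.0000 V=0.0000[hold]; j=5 S=118.6704 intr=0.0000 cont=0.0000 V=0.0000[hold]; j=6 S=141.3374 intr=0.0000 cont=0.0000 V=0.0000[hold]; j=7 S=168.3339 intr=0.0000 cont=0.0000 V=0.0000[hold]  S*(7)=70.2424
k=6: j=0 S=54.0415 intr=35.3285 cont=34.5592 V=35.3285[EX]; j=1 S=64.3638 intr=25.0062 cont=24.2369 V=25.0062[EX]; j=2 S=76.6578 intr=12.7122 cont=12.0688 V=12.7122[EX]; j=3 S=91.3000 intr=0.0000 cont=2.7862 V=2.7862[hold]; j=4 S=108.7390 intr=0.0000 cont=0.0000 V=0.0000[hold]; j=5 S=129.5089 intr=0.0000 cont=0.0000 V=0.0000[hold]; j=6 S=154.2461 intr=0.0000 cont=0.0000 V=0.0000[hold]  S*(6)=76.6578
k=5: j=0 S=58.9773 intr=30.3927 cont=29.6235 V=30.3927[EX]; j=1 S=70.2424 intr=19.1276 cont=18.3584 V=19.1276[EX]; j=2 S=83.6592 intr=5.7108 cont=7.4092 V=7.4092[hold]; j=3 S=99.6387 intr=0.0000 cont=1.3044 V=1.3044[hold]; j=4 S=118.6704 intr=0.0000 cont=0.0000 V=0.0000[hold]; j=5 S=141.3374 intr=0.0000 cont=0.0000 V=0.0000[hold]  S*(5)=70.2424
k=4: j=0 S=64.3638 intr=25.0062 cont=24.2369 V=25.0062[EX]; j=1 S=76.6578 intr=12.7122 cont=12.8316 V=12.8316[hold]; j=2 S=91.3000 intr=0.0000 cont=4.1512 V=4.1512[hold]; j=3 S=108.7390 intr=0.0000 cont=0.6107 V=0.6107[hold]; j=4 S=129.5089 intr=0.0000 cont=0.0000 V=0.0000[hold]  S*(4)=64.3638
k=3: j=0 S=70.2424 intr=19.1276 cont=18.4208 V=19.1276[EX]; j=1 S=83.6592 intr=5.7108 cont=8.1793 V=8.1793[hold]; j=2 S=99.6387 intr=0.0000 cont=2.2630 V=2.2630[hold]; j=3 S=118.6704 intr=0.0000 cont=0.2859 V=0.2859[hold]  S*(3)=70.2424
k=2: j=0 S=76.6578 intr=12.7122 cont=13.2345 V=13.2345[hold]; j=1 S=91.3000 intr=0.0000 cont=5.0133 V=5.0133[hold]; j=2 S=108.7390 intr=0.0000 cont=1.2090 V=1.2090[hold]  S*(2)=-
k=1: j=0 S=83.6592 intr=5.7108 cont=8.8190 V=8.8190[hold]; j=1 S=99.6387 intr=0.0000 cont=2.9797 V=2.9797[hold]  S*(1)=-
k=0: j=0 S=91.3000 intr=0.0000 cont=5.6878 V=5.6878[hold]  S*(0)=-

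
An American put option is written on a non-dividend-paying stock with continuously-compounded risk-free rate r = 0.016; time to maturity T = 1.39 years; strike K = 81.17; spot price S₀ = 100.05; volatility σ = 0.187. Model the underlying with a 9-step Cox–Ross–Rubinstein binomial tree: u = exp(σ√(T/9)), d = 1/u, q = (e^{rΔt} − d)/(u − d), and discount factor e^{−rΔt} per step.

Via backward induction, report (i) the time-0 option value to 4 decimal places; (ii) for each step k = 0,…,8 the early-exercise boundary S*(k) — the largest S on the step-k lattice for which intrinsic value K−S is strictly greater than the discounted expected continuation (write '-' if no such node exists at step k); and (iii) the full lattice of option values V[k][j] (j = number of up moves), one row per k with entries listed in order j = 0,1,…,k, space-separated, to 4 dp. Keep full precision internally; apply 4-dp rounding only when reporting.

Δt=0.15444  u=1.07626  d=0.92915  q=0.49845  discount=0.99753
step 9 (expiry): payoffs max(K−S,0) = 29.5318 21.3559 11.8856 0.9157 0.0000 0.0000 0.0000 0.0000 0.0000 0.0000
step 8: (k=8,j=0): S=55.5760, (K−S)⁺=25.5940, hold=25.3937 ⇒ V=25.5940 exercise | (k=8,j=1): S=64.3753, (K−S)⁺=16.7947, hold=16.5943 ⇒ V=16.7947 exercise | (k=8,j=2): S=74.5679, (K−S)⁺=6.6021, hold=6.4017 ⇒ V=6.6021 exercise | (k=8,j=3): S=86.3743, (K−S)⁺=0.0000, hold=0.4581 ⇒ V=0.4581 continue | (k=8,j=4): S=100.0500, (K−S)⁺=0.0000, hold=0.0000 ⇒ V=0.0000 continue | (k=8,j=5): S=115.8910, (K−S)⁺=0.0000, hold=0.0000 ⇒ V=0.0000 continue | (k=8,j=6): S=134.2401, (K−S)⁺=0.0000, hold=0.0000 ⇒ V=0.0000 continue | (k=8,j=7): S=155.4944, (K−S)⁺=0.0000, hold=0.0000 ⇒ V=0.0000 continue | (k=8,j=8): S=180.1139, (K−S)⁺=0.0000, hold=0.0000 ⇒ V=0.0000 continue  boundary S*=74.5679
step 7: (k=7,j=0): S=59.8141, (K−S)⁺=21.3559, hold=21.1556 ⇒ V=21.3559 exercise | (k=7,j=1): S=69.2844, (K−S)⁺=11.8856, hold=11.6852 ⇒ V=11.8856 exercise | (k=7,j=2): S=80.2543, (K−S)⁺=0.9157, hold=3.5309 ⇒ V=3.5309 continue | (k=7,j=3): S=92.9610, (K−S)⁺=0.0000, hold=0.2292 ⇒ V=0.2292 continue | (k=7,j=4): S=107.6796, (K−S)⁺=0.0000, hold=0.0000 ⇒ V=0.0000 continue | (k=7,j=5): S=124.7286, (K−S)⁺=0.0000, hold=0.0000 ⇒ V=0.0000 continue | (k=7,j=6): S=144.4769, (K−S)⁺=0.0000, hold=0.0000 ⇒ V=0.0000 continue | (k=7,j=7): S=167.3520, (K−S)⁺=0.0000, hold=0.0000 ⇒ V=0.0000 continue  boundary S*=69.2844
step 6: (k=6,j=0): S=64.3753, (K−S)⁺=16.7947, hold=16.5943 ⇒ V=16.7947 exercise | (k=6,j=1): S=74.5679, (K−S)⁺=6.6021, hold=7.7021 ⇒ V=7.7021 continue | (k=6,j=2): S=86.3743, (K−S)⁺=0.0000, hold=1.8805 ⇒ V=1.8805 continue | (k=6,j=3): S=100.0500, (K−S)⁺=0.0000, hold=0.1147 ⇒ V=0.1147 continue | (k=6,j=4): S=115.8910, (K−S)⁺=0.0000, hold=0.0000 ⇒ V=0.0000 continue | (k=6,j=5): S=134.2401, (K−S)⁺=0.0000, hold=0.0000 ⇒ V=0.0000 continue | (k=6,j=6): S=155.4944, (K−S)⁺=0.0000, hold=0.0000 ⇒ V=0.0000 continue  boundary S*=64.3753
step 5: (k=5,j=0): S=69.2844, (K−S)⁺=11.8856, hold=12.2322 ⇒ V=12.2322 continue | (k=5,j=1): S=80.2543, (K−S)⁺=0.9157, hold=4.7884 ⇒ V=4.7884 continue | (k=5,j=2): S=92.9610, (K−S)⁺=0.0000, hold=0.9978 ⇒ V=0.9978 continue | (k=5,j=3): S=107.6796, (K−S)⁺=0.0000, hold=0.0574 ⇒ V=0.0574 continue | (k=5,j=4): S=124.7286, (K−S)⁺=0.0000, hold=0.0000 ⇒ V=0.0000 continue | (k=5,j=5): S=144.4769, (K−S)⁺=0.0000, hold=0.0000 ⇒ V=0.0000 continue  boundary S*=-
step 4: (k=4,j=0): S=74.5679, (K−S)⁺=6.6021, hold=8.5008 ⇒ V=8.5008 continue | (k=4,j=1): S=86.3743, (K−S)⁺=0.0000, hold=2.8918 ⇒ V=2.8918 continue | (k=4,j=2): S=100.0500, (K−S)⁺=0.0000, hold=0.5278 ⇒ V=0.5278 continue | (k=4,j=3): S=115.8910, (K−S)⁺=0.0000, hold=0.0287 ⇒ V=0.0287 continue | (k=4,j=4): S=134.2401, (K−S)⁺=0.0000, hold=0.0000 ⇒ V=0.0000 continue  boundary S*=-
step 3: (k=3,j=0): S=80.2543, (K−S)⁺=0.9157, hold=5.6909 ⇒ V=5.6909 continue | (k=3,j=1): S=92.9610, (K−S)⁺=0.0000, hold=1.7092 ⇒ V=1.7092 continue | (k=3,j=2): S=107.6796, (K−S)⁺=0.0000, hold=0.2783 ⇒ V=0.2783 continue | (k=3,j=3): S=124.7286, (K−S)⁺=0.0000, hold=0.0144 ⇒ V=0.0144 continue  boundary S*=-
step 2: (k=2,j=0): S=86.3743, (K−S)⁺=0.0000, hold=3.6971 ⇒ V=3.6971 continue | (k=2,j=1): S=100.0500, (K−S)⁺=0.0000, hold=0.9935 ⇒ V=0.9935 continue | (k=2,j=2): S=115.8910, (K−S)⁺=0.0000, hold=0.1464 ⇒ V=0.1464 continue  boundary S*=-
step 1: (k=1,j=0): S=92.9610, (K−S)⁺=0.0000, hold=2.3437 ⇒ V=2.3437 continue | (k=1,j=1): S=107.6796, (K−S)⁺=0.0000, hold=0.5699 ⇒ V=0.5699 continue  boundary S*=-
step 0: (k=0,j=0): S=100.0500, (K−S)⁺=0.0000, hold=1.4559 ⇒ V=1.4559 continue  boundary S*=-

price = 1.4559
boundary = - - - - - - 64.3753 69.2844 74.5679
tree:
1.4559
2.3437 0.5699
3.6971 0.9935 0.1464
5.6909 1.7092 0.2783 0.0144
8.5008 2.8918 0.5278 0.0287 0.0000
12.2322 4.7884 0.9978 0.0574 0.0000 0.0000
16.7947 7.7021 1.8805 0.1147 0.0000 0.0000 0.0000
21.3559 11.8856 3.5309 0.2292 0.0000 0.0000 0.0000 0.0000
25.5940 16.7947 6.6021 0.4581 0.0000 0.0000 0.0000 0.0000 0.0000
29.5318 21.3559 11.8856 0.9157 0.0000 0.0000 0.0000 0.0000 0.0000 0.0000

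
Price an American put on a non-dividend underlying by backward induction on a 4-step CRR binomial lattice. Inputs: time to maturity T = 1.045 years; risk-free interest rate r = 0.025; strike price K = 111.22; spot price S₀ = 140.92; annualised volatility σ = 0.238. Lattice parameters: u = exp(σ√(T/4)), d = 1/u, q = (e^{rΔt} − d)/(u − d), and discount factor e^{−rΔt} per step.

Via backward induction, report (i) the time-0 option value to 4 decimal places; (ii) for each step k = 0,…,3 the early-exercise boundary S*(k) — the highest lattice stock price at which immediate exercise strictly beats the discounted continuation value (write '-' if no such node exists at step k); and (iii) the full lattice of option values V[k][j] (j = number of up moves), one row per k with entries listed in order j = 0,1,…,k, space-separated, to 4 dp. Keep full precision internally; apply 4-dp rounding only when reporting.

Δt=0.26125  u=1.12936  d=0.88546  q=0.49649  discount=0.99349
step 4 (expiry): payoffs max(K−S,0) = 24.5940 0.7332 0.0000 0.0000 0.0000
step 3: (k=3,j=0): S=97.8317, (K−S)⁺=13.3883, hold=12.6643 ⇒ V=13.3883 exercise | (k=3,j=1): S=124.7790, (K−S)⁺=0.0000, hold=0.3668 ⇒ V=0.3668 continue | (k=3,j=2): S=159.1489, (K−S)⁺=0.0000, hold=0.0000 ⇒ V=0.0000 continue | (k=3,j=3): S=202.9859, (K−S)⁺=0.0000, hold=0.0000 ⇒ V=0.0000 continue  boundary S*=97.8317
step 2: (k=2,j=0): S=110.4868, (K−S)⁺=0.7332, hold=6.8782 ⇒ V=6.8782 continue | (k=2,j=1): S=140.9200, (K−S)⁺=0.0000, hold=0.1835 ⇒ V=0.1835 continue | (k=2,j=2): S=179.7359, (K−S)⁺=0.0000, hold=0.0000 ⇒ V=0.0000 continue  boundary S*=-
step 1: (k=1,j=0): S=124.7790, (K−S)⁺=0.0000, hold=3.5312 ⇒ V=3.5312 continue | (k=1,j=1): S=159.1489, (K−S)⁺=0.0000, hold=0.0918 ⇒ V=0.0918 continue  boundary S*=-
step 0: (k=0,j=0): S=140.9200, (K−S)⁺=0.0000, hold=1.8117 ⇒ V=1.8117 continue  boundary S*=-

price = 1.8117
boundary = - - - 97.8317
tree:
1.8117
3.5312 0.0918
6.8782 0.1835 0.0000
13.3883 0.3668 0.0000 0.0000
24.5940 0.7332 0.0000 0.0000 0.0000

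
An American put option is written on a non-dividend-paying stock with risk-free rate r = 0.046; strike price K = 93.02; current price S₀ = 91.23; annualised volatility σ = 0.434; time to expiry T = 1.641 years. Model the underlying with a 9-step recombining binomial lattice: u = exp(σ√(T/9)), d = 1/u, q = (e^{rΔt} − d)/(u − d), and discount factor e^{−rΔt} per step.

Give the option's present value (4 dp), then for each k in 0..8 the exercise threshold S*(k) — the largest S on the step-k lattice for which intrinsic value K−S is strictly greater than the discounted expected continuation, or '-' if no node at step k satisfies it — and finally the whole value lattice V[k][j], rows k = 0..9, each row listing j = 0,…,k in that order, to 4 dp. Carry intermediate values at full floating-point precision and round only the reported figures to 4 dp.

Δt=0.18233, u=1.20360, d=0.83084, q=0.47640, disc=e^(-rΔt)=0.99165
k=9 terminal: V=max(K-S,0) → 75.8098 68.0882 56.9023 40.6977 17.2226 0.0000 0.0000 0.0000 0.0000 0.0000
k=8: j=0 S=20.7143 intr=72.3057 cont=71.5288 V=72.3057[EX]; j=1 S=30.0080 intr=63.0120 cont=62.2351 V=63.0120[EX]; j=2 S=43.4714 intr=49.5486 cont=48.7717 V=49.5486[EX]; j=3 S=62.9754 intr=30.0446 cont=29.2677 V=30.0446[EX]; j=4 S=91.2300 intr=1.7900 cont=8.9425 V=8.9425[hold]; j=5 S=132.1614 intr=0.0000 cont=0.0000 V=0.0000[hold]; j=6 S=191.4573 intr=0.0000 cont=0.0000 V=0.0000[hold]; j=7 S=277.3569 intr=0.0000 cont=0.0000 V=0.0000[hold]; j=8 S=401.7964 intr=0.0000 cont=0.0000 V=0.0000[hold]  S*(8)=62.9754
k=7: j=0 S=24.9318 intr=68.0882 cont=67.3113 V=68.0882[EX]; j=1 S=36.1177 intr=56.9023 cont=56.1254 V=56.9023[EX]; j=2 S=52.3223 intr=40.6977 cont=39.9207 V=40.6977[EX]; j=3 S=75.7974 intr=17.2226 cont=19.8247 V=19.8247[hold]; j=4 S=109.8048 intr=0.0000 cont=4.6432 V=4.6432[hold]; j=5 S=159.0700 intr=0.0000 cont=0.0000 V=0.0000[hold]; j=6 S=230.4387 intr=0.0000 cont=0.0000 V=0.0000[hold]; j=7 S=333.8278 intr=0.0000 cont=0.0000 V=0.0000[hold]  S*(7)=52.3223
k=6: j=0 S=30.0080 intr=63.0120 cont=62.2351 V=63.0120[EX]; j=1 S=43.4714 intr=49.5486 cont=48.7717 V=49.5486[EX]; j=2 S=62.9754 intr=30.0446 cont=30.4970 V=30.4970[hold]; j=3 S=91.2300 intr=1.7900 cont=12.4871 V=12.4871[hold]; j=4 S=132.1614 intr=0.0000 cont=2.4109 V=2.4109[hold]; j=5 S=191.4573 intr=0.0000 cont=0.0000 V=0.0000[hold]; j=6 S=277.3569 intr=0.0000 cont=0.0000 V=0.0000[hold]  S*(6)=43.4714
k=5: j=0 S=36.1177 intr=56.9023 cont=56.1254 V=56.9023[EX]; j=1 S=52.3223 intr=40.6977 cont=40.1344 V=40.6977[EX]; j=2 S=75.7974 intr=17.2226 cont=21.7341 V=21.7341[hold]; j=3 S=109.8048 intr=0.0000 cont=7.6226 V=7.6226[hold]; j=4 S=159.0700 intr=0.0000 cont=1.2518 V=1.2518[hold]; j=5 S=230.4387 intr=0.0000 cont=0.0000 V=0.0000[hold]  S*(5)=52.3223
k=4: j=0 S=43.4714 intr=49.5486 cont=48.7717 V=49.5486[EX]; j=1 S=62.9754 intr=30.0446 cont=31.3990 V=31.3990[hold]; j=2 S=91.2300 intr=1.7900 cont=14.8860 V=14.8860[hold]; j=3 S=132.1614 intr=0.0000 cont=4.5493 V=4.5493[hold]; j=4 S=191.4573 intr=0.0000 cont=0.6500 V=0.6500[hold]  S*(4)=43.4714
k=3: j=0 S=52.3223 intr=40.6977 cont=40.5606 V=40.6977[EX]; j=1 S=75.7974 intr=17.2226 cont=23.3357 V=23.3357[hold]; j=2 S=109.8048 intr=0.0000 cont=9.8784 V=9.8784[hold]; j=3 S=159.0700 intr=0.0000 cont=2.6692 V=2.6692[hold]  S*(3)=52.3223
k=2: j=0 S=62.9754 intr=30.0446 cont=32.1557 V=32.1557[hold]; j=1 S=91.2300 intr=1.7900 cont=16.7834 V=16.7834[hold]; j=2 S=132.1614 intr=0.0000 cont=6.3901 V=6.3901[hold]  S*(2)=-
k=1: j=0 S=75.7974 intr=17.2226 cont=24.6249 V=24.6249[hold]; j=1 S=109.8048 intr=0.0000 cont=11.7332 V=11.7332[hold]  S*(1)=-
k=0: j=0 S=91.2300 intr=1.7900 cont=18.3290 V=18.3290[hold]  S*(0)=-

price = 18.3290
boundary = - - - 52.3223 43.4714 52.3223 43.4714 52.3223 62.9754
tree:
18.3290
24.6249 11.7332
32.1557 16.7834 6.3901
40.6977 23.3357 9.8784 2.6692
49.5486 31.3990 14.8860 4.5493 0.6500
56.9023 40.6977 21.7341 7.6226 1.2518 0.0000
63.0120 49.5486 30.4970 12.4871 2.4109 0.0000 0.0000
68.0882 56.9023 40.6977 19.8247 4.6432 0.0000 0.0000 0.0000
72.3057 63.0120 49.5486 30.0446 8.9425 0.0000 0.0000 0.0000 0.0000
75.8098 68.0882 56.9023 40.6977 17.2226 0.0000 0.0000 0.0000 0.0000 0.0000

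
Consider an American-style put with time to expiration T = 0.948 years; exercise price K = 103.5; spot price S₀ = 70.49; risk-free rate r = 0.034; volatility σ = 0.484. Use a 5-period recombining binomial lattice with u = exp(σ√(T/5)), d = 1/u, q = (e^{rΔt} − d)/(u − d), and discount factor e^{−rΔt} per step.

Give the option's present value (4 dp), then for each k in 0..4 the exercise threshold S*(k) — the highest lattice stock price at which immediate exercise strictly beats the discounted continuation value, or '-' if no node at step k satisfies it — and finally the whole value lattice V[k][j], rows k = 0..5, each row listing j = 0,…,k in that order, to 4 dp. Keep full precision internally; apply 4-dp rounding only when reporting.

params: Δt=0.18960 u=1.23460 d=0.80998 q=0.46274 e^(-rΔt)=0.99357
t_5 payoffs: 78.9250 66.0418 46.4047 16.4729 0.0000 0.0000
t_4: node(4,0) S=30.3403 payoff=73.1597 vs cont=72.4946 → 73.1597 [stop]  node(4,1) S=46.2459 payoff=57.2541 vs cont=56.5890 → 57.2541 [stop]  node(4,2) S=70.4900 payoff=33.0100 vs cont=32.3449 → 33.0100 [stop]  node(4,3) S=107.4438 payoff=0.0000 vs cont=8.7934 → 8.7934 [wait]  node(4,4) S=163.7703 payoff=0.0000 vs cont=0.0000 → 0.0000 [wait]  ⇒ S*(4)=70.4900
t_3: node(3,0) S=37.4582 payoff=66.0418 vs cont=65.3768 → 66.0418 [stop]  node(3,1) S=57.0953 payoff=46.4047 vs cont=45.7396 → 46.4047 [stop]  node(3,2) S=87.0271 payoff=16.4729 vs cont=21.6640 → 21.6640 [wait]  node(3,3) S=132.6503 payoff=0.0000 vs cont=4.6940 → 4.6940 [wait]  ⇒ S*(3)=57.0953
t_2: node(2,0) S=46.2459 payoff=57.2541 vs cont=56.5890 → 57.2541 [stop]  node(2,1) S=70.4900 payoff=33.0100 vs cont=34.7316 → 34.7316 [wait]  node(2,2) S=107.4438 payoff=0.0000 vs cont=13.7226 → 13.7226 [wait]  ⇒ S*(2)=46.2459
t_1: node(1,0) S=57.0953 payoff=46.4047 vs cont=46.5311 → 46.5311 [wait]  node(1,1) S=87.0271 payoff=16.4729 vs cont=24.8492 → 24.8492 [wait]  ⇒ S*(1)=-
t_0: node(0,0) S=70.4900 payoff=33.0100 vs cont=36.2636 → 36.2636 [wait]  ⇒ S*(0)=-

price = 36.2636
boundary = - - 46.2459 57.0953 70.4900
tree:
36.2636
46.5311 24.8492
57.2541 34.7316 13.7226
66.0418 46.4047 21.6640 4.6940
73.1597 57.2541 33.0100 8.7934 0.0000
78.9250 66.0418 46.4047 16.4729 0.0000 0.0000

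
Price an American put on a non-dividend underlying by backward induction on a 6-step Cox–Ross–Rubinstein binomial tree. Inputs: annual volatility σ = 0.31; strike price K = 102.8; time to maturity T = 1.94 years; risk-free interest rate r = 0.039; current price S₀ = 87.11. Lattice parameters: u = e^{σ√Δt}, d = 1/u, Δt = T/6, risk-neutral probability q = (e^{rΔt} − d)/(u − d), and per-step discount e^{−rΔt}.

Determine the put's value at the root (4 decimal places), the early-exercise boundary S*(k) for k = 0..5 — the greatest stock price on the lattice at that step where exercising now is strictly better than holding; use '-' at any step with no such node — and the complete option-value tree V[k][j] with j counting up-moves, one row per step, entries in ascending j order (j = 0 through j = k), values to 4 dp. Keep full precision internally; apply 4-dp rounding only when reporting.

price = 22.0482
boundary = - - 61.2292 51.3339 61.2292 73.0320
tree:
22.0482
30.8368 13.5374
41.5708 20.5429 6.6491
51.4661 29.9712 11.3324 1.9822
59.7622 41.5708 18.7607 3.9504 0.0000
66.7176 51.4661 29.7680 7.8729 0.0000 0.0000
72.5489 59.7622 41.5708 15.6900 0.0000 0.0000 0.0000

params: Δt=0.32333 u=1.19276 d=0.83839 q=0.49185 e^(-rΔt)=0.98747
t_6 payoffs: 72.5489 59.7622 41.5708 15.6900 0.0000 0.0000 0.0000
t_5: node(5,0) S=36.0824 payoff=66.7176 vs cont=65.4295 → 66.7176 [stop]  node(5,1) S=51.3339 payoff=51.4661 vs cont=50.1779 → 51.4661 [stop]  node(5,2) S=73.0320 payoff=29.7680 vs cont=28.4798 → 29.7680 [stop]  node(5,3) S=103.9017 payoff=0.0000 vs cont=7.8729 → 7.8729 [wait]  node(5,4) S=147.8195 payoff=0.0000 vs cont=0.0000 → 0.0000 [wait]  node(5,5) S=210.3008 payoff=0.0000 vs cont=0.0000 → 0.0000 [wait]  ⇒ S*(5)=73.0320
t_4: node(4,0) S=43.0378 payoff=59.7622 vs cont=58.4741 → 59.7622 [stop]  node(4,1) S=61.2292 payoff=41.5708 vs cont=40.2826 → 41.5708 [stop]  node(4,2) S=87.1100 payoff=15.6900 vs cont=18.7607 → 18.7607 [wait]  node(4,3) S=123.9302 payoff=0.0000 vs cont=3.9504 → 3.9504 [wait]  node(4,4) S=176.3138 payoff=0.0000 vs cont=0.0000 → 0.0000 [wait]  ⇒ S*(4)=61.2292
t_3: node(3,0) S=51.3339 payoff=51.4661 vs cont=50.1779 → 51.4661 [stop]  node(3,1) S=73.0320 payoff=29.7680 vs cont=29.9712 → 29.9712 [wait]  node(3,2) S=103.9017 payoff=0.0000 vs cont=11.3324 → 11.3324 [wait]  node(3,3) S=147.8195 payoff=0.0000 vs cont=1.9822 → 1.9822 [wait]  ⇒ S*(3)=51.3339
t_2: node(2,0) S=61.2292 payoff=41.5708 vs cont=40.3813 → 41.5708 [stop]  node(2,1) S=87.1100 payoff=15.6900 vs cont=20.5429 → 20.5429 [wait]  node(2,2) S=123.9302 payoff=0.0000 vs cont=6.6491 → 6.6491 [wait]  ⇒ S*(2)=61.2292
t_1: node(1,0) S=73.0320 payoff=29.7680 vs cont=30.8368 → 30.8368 [wait]  node(1,1) S=103.9017 payoff=0.0000 vs cont=13.5374 → 13.5374 [wait]  ⇒ S*(1)=-
t_0: node(0,0) S=87.1100 payoff=15.6900 vs cont=22.0482 → 22.0482 [wait]  ⇒ S*(0)=-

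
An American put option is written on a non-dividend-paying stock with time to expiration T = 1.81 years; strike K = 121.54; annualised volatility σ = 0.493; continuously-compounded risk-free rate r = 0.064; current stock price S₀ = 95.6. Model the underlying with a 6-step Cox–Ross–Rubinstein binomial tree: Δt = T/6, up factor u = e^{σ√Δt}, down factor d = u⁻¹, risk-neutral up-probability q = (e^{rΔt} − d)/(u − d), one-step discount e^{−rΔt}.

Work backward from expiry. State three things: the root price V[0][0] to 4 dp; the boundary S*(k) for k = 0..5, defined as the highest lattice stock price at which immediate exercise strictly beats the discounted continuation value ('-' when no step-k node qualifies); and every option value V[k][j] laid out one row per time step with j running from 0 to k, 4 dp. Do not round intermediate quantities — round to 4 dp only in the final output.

price = 37.0071
boundary = - - 55.6243 42.4295 55.6243 72.9225
tree:
37.0071
50.2462 23.5149
65.9157 34.5455 11.9687
79.1105 48.8800 19.7071 3.6802
89.1753 65.9157 31.5710 7.0562 0.0000
96.8526 79.1105 48.6175 13.5291 0.0000 0.0000
102.7088 89.1753 65.9157 25.9400 0.0000 0.0000 0.0000

Δt=0.30167  u=1.31098  d=0.76279  q=0.46828  discount=0.98088
step 6 (expiry): payoffs max(K−S,0) = 102.7088 89.1753 65.9157 25.9400 0.0000 0.0000 0.0000
step 5: (k=5,j=0): S=24.6874, (K−S)⁺=96.8526, hold=94.5286 ⇒ V=96.8526 exercise | (k=5,j=1): S=42.4295, (K−S)⁺=79.1105, hold=76.7865 ⇒ V=79.1105 exercise | (k=5,j=2): S=72.9225, (K−S)⁺=48.6175, hold=46.2935 ⇒ V=48.6175 exercise | (k=5,j=3): S=125.3299, (K−S)⁺=0.0000, hold=13.5291 ⇒ V=13.5291 continue | (k=5,j=4): S=215.4010, (K−S)⁺=0.0000, hold=0.0000 ⇒ V=0.0000 continue | (k=5,j=5): S=370.2040, (K−S)⁺=0.0000, hold=0.0000 ⇒ V=0.0000 continue  boundary S*=72.9225
step 4: (k=4,j=0): S=32.3647, (K−S)⁺=89.1753, hold=86.8513 ⇒ V=89.1753 exercise | (k=4,j=1): S=55.6243, (K−S)⁺=65.9157, hold=63.5917 ⇒ V=65.9157 exercise | (k=4,j=2): S=95.6000, (K−S)⁺=25.9400, hold=31.5710 ⇒ V=31.5710 continue | (k=4,j=3): S=164.3051, (K−S)⁺=0.0000, hold=7.0562 ⇒ V=7.0562 continue | (k=4,j=4): S=282.3868, (K−S)⁺=0.0000, hold=0.0000 ⇒ V=0.0000 continue  boundary S*=55.6243
step 3: (k=3,j=0): S=42.4295, (K−S)⁺=79.1105, hold=76.7865 ⇒ V=79.1105 exercise | (k=3,j=1): S=72.9225, (K−S)⁺=48.6175, hold=48.8800 ⇒ V=48.8800 continue | (k=3,j=2): S=125.3299, (K−S)⁺=0.0000, hold=19.7071 ⇒ V=19.7071 continue | (k=3,j=3): S=215.4010, (K−S)⁺=0.0000, hold=3.6802 ⇒ V=3.6802 continue  boundary S*=42.4295
step 2: (k=2,j=0): S=55.6243, (K−S)⁺=65.9157, hold=63.7122 ⇒ V=65.9157 exercise | (k=2,j=1): S=95.6000, (K−S)⁺=25.9400, hold=34.5455 ⇒ V=34.5455 continue | (k=2,j=2): S=164.3051, (K−S)⁺=0.0000, hold=11.9687 ⇒ V=11.9687 continue  boundary S*=55.6243
step 1: (k=1,j=0): S=72.9225, (K−S)⁺=48.6175, hold=50.2462 ⇒ V=50.2462 continue | (k=1,j=1): S=125.3299, (K−S)⁺=0.0000, hold=23.5149 ⇒ V=23.5149 continue  boundary S*=-
step 0: (k=0,j=0): S=95.6000, (K−S)⁺=25.9400, hold=37.0071 ⇒ V=37.0071 continue  boundary S*=-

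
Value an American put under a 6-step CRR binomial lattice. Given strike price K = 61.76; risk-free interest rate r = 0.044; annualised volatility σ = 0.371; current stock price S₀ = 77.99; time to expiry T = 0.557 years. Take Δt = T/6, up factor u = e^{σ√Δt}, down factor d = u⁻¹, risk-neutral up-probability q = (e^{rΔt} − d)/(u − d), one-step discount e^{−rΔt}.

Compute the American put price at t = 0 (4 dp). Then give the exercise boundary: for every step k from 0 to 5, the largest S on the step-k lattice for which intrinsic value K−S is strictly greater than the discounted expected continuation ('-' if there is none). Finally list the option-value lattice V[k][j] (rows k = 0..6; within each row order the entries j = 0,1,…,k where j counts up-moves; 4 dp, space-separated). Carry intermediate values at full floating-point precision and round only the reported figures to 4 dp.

price = 1.6151
boundary = - - - - 49.6216 55.5601
tree:
1.6151
2.7822 0.4132
4.6951 0.8132 0.0000
7.7040 1.6005 0.0000 0.0000
12.1384 3.1501 0.0000 0.0000 0.0000
17.4421 6.1999 0.0000 0.0000 0.0000 0.0000
22.1790 12.1384 0.0000 0.0000 0.0000 0.0000 0.0000

params: Δt=0.09283 u=1.11967 d=0.89312 q=0.48984 e^(-rΔt)=0.99592
t_6 payoffs: 22.1790 12.1384 0.0000 0.0000 0.0000 0.0000 0.0000
t_5: node(5,0) S=44.3179 payoff=17.4421 vs cont=17.1903 → 17.4421 [stop]  node(5,1) S=55.5601 payoff=6.1999 vs cont=6.1673 → 6.1999 [stop]  node(5,2) S=69.6541 payoff=0.0000 vs cont=0.0000 → 0.0000 [wait]  node(5,3) S=87.3234 payoff=0.0000 vs cont=0.0000 → 0.0000 [wait]  node(5,4) S=109.4749 payoff=0.0000 vs cont=0.0000 → 0.0000 [wait]  node(5,5) S=137.2457 payoff=0.0000 vs cont=0.0000 → 0.0000 [wait]  ⇒ S*(5)=55.5601
t_4: node(4,0) S=49.6216 payoff=12.1384 vs cont=11.8866 → 12.1384 [stop]  node(4,1) S=62.2093 payoff=0.0000 vs cont=3.1501 → 3.1501 [wait]  node(4,2) S=77.9900 payoff=0.0000 vs cont=0.0000 → 0.0000 [wait]  node(4,3) S=97.7739 payoff=0.0000 vs cont=0.0000 → 0.0000 [wait]  node(4,4) S=122.5763 payoff=0.0000 vs cont=0.0000 → 0.0000 [wait]  ⇒ S*(4)=49.6216
t_3: node(3,0) S=55.5601 payoff=6.1999 vs cont=7.7040 → 7.7040 [wait]  node(3,1) S=69.6541 payoff=0.0000 vs cont=1.6005 → 1.6005 [wait]  node(3,2) S=87.3234 payoff=0.0000 vs cont=0.0000 → 0.0000 [wait]  node(3,3) S=109.4749 payoff=0.0000 vs cont=0.0000 → 0.0000 [wait]  ⇒ S*(3)=-
t_2: node(2,0) S=62.2093 payoff=0.0000 vs cont=4.6951 → 4.6951 [wait]  node(2,1) S=77.9900 payoff=0.0000 vs cont=0.8132 → 0.8132 [wait]  node(2,2) S=97.7739 payoff=0.0000 vs cont=0.0000 → 0.0000 [wait]  ⇒ S*(2)=-
t_1: node(1,0) S=69.6541 payoff=0.0000 vs cont=2.7822 → 2.7822 [wait]  node(1,1) S=87.3234 payoff=0.0000 vs cont=0.4132 → 0.4132 [wait]  ⇒ S*(1)=-
t_0: node(0,0) S=77.9900 payoff=0.0000 vs cont=1.6151 → 1.6151 [wait]  ⇒ S*(0)=-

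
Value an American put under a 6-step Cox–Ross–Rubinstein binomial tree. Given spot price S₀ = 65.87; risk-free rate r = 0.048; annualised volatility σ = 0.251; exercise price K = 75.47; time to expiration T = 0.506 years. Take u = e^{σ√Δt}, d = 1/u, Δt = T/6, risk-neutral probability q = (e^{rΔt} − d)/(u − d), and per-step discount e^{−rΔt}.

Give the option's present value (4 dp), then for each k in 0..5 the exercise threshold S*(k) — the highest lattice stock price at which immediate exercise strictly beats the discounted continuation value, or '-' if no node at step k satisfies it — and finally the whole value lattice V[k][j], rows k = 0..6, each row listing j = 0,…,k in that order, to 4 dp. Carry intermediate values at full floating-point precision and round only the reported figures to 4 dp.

Δt=0.08433, u=1.07561, d=0.92970, q=0.50958, disc=e^(-rΔt)=0.99596
k=6 terminal: V=max(K-S,0) → 32.9346 26.2589 18.5355 9.6000 0.0000 0.0000 0.0000
k=5: j=0 S=45.7517 intr=29.7183 cont=29.4134 V=29.7183[EX]; j=1 S=52.9321 intr=22.5379 cont=22.2330 V=22.5379[EX]; j=2 S=61.2395 intr=14.2305 cont=13.9256 V=14.2305[EX]; j=3 S=70.8506 intr=4.6194 cont=4.6890 V=4.6890[hold]; j=4 S=81.9702 intr=0.0000 cont=0.0000 V=0.0000[hold]; j=5 S=94.8349 intr=0.0000 cont=0.0000 V=0.0000[hold]  S*(5)=61.2395
k=4: j=0 S=49.2111 intr=26.2589 cont=25.9540 V=26.2589[EX]; j=1 S=56.9345 intr=18.5355 cont=18.2306 V=18.5355[EX]; j=2 S=65.8700 intr=9.6000 cont=9.3304 V=9.6000[EX]; j=3 S=76.2079 intr=0.0000 cont=2.2903 V=2.2903[hold]; j=4 S=88.1682 intr=0.0000 cont=0.0000 V=0.0000[hold]  S*(4)=65.8700
k=3: j=0 S=52.9321 intr=22.5379 cont=22.2330 V=22.5379[EX]; j=1 S=61.2395 intr=14.2305 cont=13.9256 V=14.2305[EX]; j=2 S=70.8506 intr=4.6194 cont=5.8513 V=5.8513[hold]; j=3 S=81.9702 intr=0.0000 cont=1.1186 V=1.1186[hold]  S*(3)=61.2395
k=2: j=0 S=56.9345 intr=18.5355 cont=18.2306 V=18.5355[EX]; j=1 S=65.8700 intr=9.6000 cont=9.9204 V=9.9204[hold]; j=2 S=76.2079 intr=0.0000 cont=3.4257 V=3.4257[hold]  S*(2)=56.9345
k=1: j=0 S=61.2395 intr=14.2305 cont=14.0882 V=14.2305[EX]; j=1 S=70.8506 intr=4.6194 cont=6.5841 V=6.5841[hold]  S*(1)=61.2395
k=0: j=0 S=65.8700 intr=9.6000 cont=10.2923 V=10.2923[hold]  S*(0)=-

price = 10.2923
boundary = - 61.2395 56.9345 61.2395 65.8700 61.2395
tree:
10.2923
14.2305 6.5841
18.5355 9.9204 3.4257
22.5379 14.2305 5.8513 1.1186
26.2589 18.5355 9.6000 2.2903 0.0000
29.7183 22.5379 14.2305 4.6890 0.0000 0.0000
32.9346 26.2589 18.5355 9.6000 0.0000 0.0000 0.0000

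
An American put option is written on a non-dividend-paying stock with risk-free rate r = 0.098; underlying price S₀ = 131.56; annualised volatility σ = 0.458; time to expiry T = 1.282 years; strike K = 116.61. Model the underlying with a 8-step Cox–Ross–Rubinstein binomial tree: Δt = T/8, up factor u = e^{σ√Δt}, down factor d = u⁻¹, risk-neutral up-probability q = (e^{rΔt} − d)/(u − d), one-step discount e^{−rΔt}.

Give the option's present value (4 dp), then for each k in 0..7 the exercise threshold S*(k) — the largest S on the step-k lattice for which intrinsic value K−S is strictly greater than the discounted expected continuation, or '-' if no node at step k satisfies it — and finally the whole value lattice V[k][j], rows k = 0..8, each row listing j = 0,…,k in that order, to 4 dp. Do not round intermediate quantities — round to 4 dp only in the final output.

params: Δt=0.16025 u=1.20123 d=0.83248 q=0.49722 e^(-rΔt)=0.98442
t_8 payoffs: 86.2624 72.8200 53.4235 25.4354 0.0000 0.0000 0.0000 0.0000 0.0000
t_7: node(7,0) S=36.4544 payoff=80.1556 vs cont=78.3386 → 80.1556 [stop]  node(7,1) S=52.6017 payoff=64.0083 vs cont=62.1913 → 64.0083 [stop]  node(7,2) S=75.9013 payoff=40.7087 vs cont=38.8917 → 40.7087 [stop]  node(7,3) S=109.5214 payoff=7.0886 vs cont=12.5892 → 12.5892 [wait]  node(7,4) S=158.0334 payoff=0.0000 vs cont=0.0000 → 0.0000 [wait]  node(7,5) S=228.0334 payoff=0.0000 vs cont=0.0000 → 0.0000 [wait]  node(7,6) S=329.0397 payoff=0.0000 vs cont=0.0000 → 0.0000 [wait]  node(7,7) S=474.7862 payoff=0.0000 vs cont=0.0000 → 0.0000 [wait]  ⇒ S*(7)=75.9013
t_6: node(6,0) S=43.7900 payoff=72.8200 vs cont=71.0030 → 72.8200 [stop]  node(6,1) S=63.1865 payoff=53.4235 vs cont=51.6065 → 53.4235 [stop]  node(6,2) S=91.1746 payoff=25.4354 vs cont=26.3107 → 26.3107 [wait]  node(6,3) S=131.5600 payoff=0.0000 vs cont=6.2310 → 6.2310 [wait]  node(6,4) S=189.8338 payoff=0.0000 vs cont=0.0000 → 0.0000 [wait]  node(6,5) S=273.9198 payoff=0.0000 vs cont=0.0000 → 0.0000 [wait]  node(6,6) S=395.2512 payoff=0.0000 vs cont=0.0000 → 0.0000 [wait]  ⇒ S*(6)=63.1865
t_5: node(5,0) S=52.6017 payoff=64.0083 vs cont=62.1913 → 64.0083 [stop]  node(5,1) S=75.9013 payoff=40.7087 vs cont=39.3202 → 40.7087 [stop]  node(5,2) S=109.5214 payoff=7.0886 vs cont=16.0723 → 16.0723 [wait]  node(5,3) S=158.0334 payoff=0.0000 vs cont=3.0840 → 3.0840 [wait]  node(5,4) S=228.0334 payoff=0.0000 vs cont=0.0000 → 0.0000 [wait]  node(5,5) S=329.0397 payoff=0.0000 vs cont=0.0000 → 0.0000 [wait]  ⇒ S*(5)=75.9013
t_4: node(4,0) S=63.1865 payoff=53.4235 vs cont=51.6065 → 53.4235 [stop]  node(4,1) S=91.1746 payoff=25.4354 vs cont=28.0156 → 28.0156 [wait]  node(4,2) S=131.5600 payoff=0.0000 vs cont=9.4645 → 9.4645 [wait]  node(4,3) S=189.8338 payoff=0.0000 vs cont=1.5264 → 1.5264 [wait]  node(4,4) S=273.9198 payoff=0.0000 vs cont=0.0000 → 0.0000 [wait]  ⇒ S*(4)=63.1865
t_3: node(3,0) S=75.9013 payoff=40.7087 vs cont=40.1547 → 40.7087 [stop]  node(3,1) S=109.5214 payoff=7.0886 vs cont=18.4989 → 18.4989 [wait]  node(3,2) S=158.0334 payoff=0.0000 vs cont=5.4316 → 5.4316 [wait]  node(3,3) S=228.0334 payoff=0.0000 vs cont=0.7555 → 0.7555 [wait]  ⇒ S*(3)=75.9013
t_2: node(2,0) S=91.1746 payoff=25.4354 vs cont=29.2033 → 29.2033 [wait]  node(2,1) S=131.5600 payoff=0.0000 vs cont=11.8146 → 11.8146 [wait]  node(2,2) S=189.8338 payoff=0.0000 vs cont=3.0581 → 3.0581 [wait]  ⇒ S*(2)=-
t_1: node(1,0) S=109.5214 payoff=7.0886 vs cont=20.2370 → 20.2370 [wait]  node(1,1) S=158.0334 payoff=0.0000 vs cont=7.3445 → 7.3445 [wait]  ⇒ S*(1)=-
t_0: node(0,0) S=131.5600 payoff=0.0000 vs cont=13.6112 → 13.6112 [wait]  ⇒ S*(0)=-

price = 13.6112
boundary = - - - 75.9013 63.1865 75.9013 63.1865 75.9013
tree:
13.6112
20.2370 7.3445
29.2033 11.8146 3.0581
40.7087 18.4989 5.4316 0.7555
53.4235 28.0156 9.4645 1.5264 0.0000
64.0083 40.7087 16.0723 3.0840 0.0000 0.0000
72.8200 53.4235 26.3107 6.2310 0.0000 0.0000 0.0000
80.1556 64.0083 40.7087 12.5892 0.0000 0.0000 0.0000 0.0000
86.2624 72.8200 53.4235 25.4354 0.0000 0.0000 0.0000 0.0000 0.0000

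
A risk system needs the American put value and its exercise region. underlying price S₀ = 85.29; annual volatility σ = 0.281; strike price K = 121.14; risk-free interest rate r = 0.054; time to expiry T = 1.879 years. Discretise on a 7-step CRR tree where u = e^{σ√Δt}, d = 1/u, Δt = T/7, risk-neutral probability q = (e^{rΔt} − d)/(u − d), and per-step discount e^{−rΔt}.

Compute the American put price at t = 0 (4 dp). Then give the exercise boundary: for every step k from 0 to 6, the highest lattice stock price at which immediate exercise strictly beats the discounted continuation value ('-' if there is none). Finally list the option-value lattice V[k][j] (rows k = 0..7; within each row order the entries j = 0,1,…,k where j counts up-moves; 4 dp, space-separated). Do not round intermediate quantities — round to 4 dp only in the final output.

Δt=0.26843, u=1.15672, d=0.86452, q=0.51364, disc=e^(-rΔt)=0.98561
k=7 terminal: V=max(K-S,0) → 90.3573 79.9529 66.0318 47.4055 22.4836 0.0000 0.0000 0.0000
k=6: j=0 S=35.6069 intr=85.5331 cont=83.7898 V=85.5331[EX]; j=1 S=47.6419 intr=73.4981 cont=71.7549 V=73.4981[EX]; j=2 S=63.7446 intr=57.3954 cont=55.6521 V=57.3954[EX]; j=3 S=85.2900 intr=35.8500 cont=34.1067 V=35.8500[EX]; j=4 S=114.1177 intr=7.0223 cont=10.7778 V=10.7778[hold]; j=5 S=152.6889 intr=0.0000 cont=0.0000 V=0.0000[hold]; j=6 S=204.2971 intr=0.0000 cont=0.0000 V=0.0000[hold]  S*(6)=85.2900
k=5: j=0 S=41.1871 intr=79.9529 cont=78.2096 V=79.9529[EX]; j=1 S=55.1082 intr=66.0318 cont=64.2885 V=66.0318[EX]; j=2 S=73.7345 intr=47.4055 cont=45.6622 V=47.4055[EX]; j=3 S=98.6564 intr=22.4836 cont=22.6415 V=22.6415[hold]; j=4 S=132.0019 intr=0.0000 cont=5.1665 V=5.1665[hold]; j=5 S=176.6180 intr=0.0000 cont=0.0000 V=0.0000[hold]  S*(5)=73.7345
k=4: j=0 S=47.6419 intr=73.4981 cont=71.7549 V=73.4981[EX]; j=1 S=63.7446 intr=57.3954 cont=55.6521 V=57.3954[EX]; j=2 S=85.2900 intr=35.8500 cont=34.1867 V=35.8500[EX]; j=3 S=114.1177 intr=7.0223 cont=13.4691 V=13.4691[hold]; j=4 S=152.6889 intr=0.0000 cont=2.4767 V=2.4767[hold]  S*(4)=85.2900
k=3: j=0 S=55.1082 intr=66.0318 cont=64.2885 V=66.0318[EX]; j=1 S=73.7345 intr=47.4055 cont=45.6622 V=47.4055[EX]; j=2 S=98.6564 intr=22.4836 cont=24.0039 V=24.0039[hold]; j=3 S=132.0019 intr=0.0000 cont=7.7104 V=7.7104[hold]  S*(3)=73.7345
k=2: j=0 S=63.7446 intr=57.3954 cont=55.6521 V=57.3954[EX]; j=1 S=85.2900 intr=35.8500 cont=34.8764 V=35.8500[EX]; j=2 S=114.1177 intr=7.0223 cont=15.4100 V=15.4100[hold]  S*(2)=85.2900
k=1: j=0 S=73.7345 intr=47.4055 cont=45.6622 V=47.4055[EX]; j=1 S=98.6564 intr=22.4836 cont=24.9865 V=24.9865[hold]  S*(1)=73.7345
k=0: j=0 S=85.2900 intr=35.8500 cont=35.3738 V=35.8500[EX]  S*(0)=85.2900

price = 35.8500
boundary = 85.2900 73.7345 85.2900 73.7345 85.2900 73.7345 85.2900
tree:
35.8500
47.4055 24.9865
57.3954 35.8500 15.4100
66.0318 47.4055 24.0039 7.7104
73.4981 57.3954 35.8500 13.4691 2.4767
79.9529 66.0318 47.4055 22.6415 5.1665 0.0000
85.5331 73.4981 57.3954 35.8500 10.7778 0.0000 0.0000
90.3573 79.9529 66.0318 47.4055 22.4836 0.0000 0.0000 0.0000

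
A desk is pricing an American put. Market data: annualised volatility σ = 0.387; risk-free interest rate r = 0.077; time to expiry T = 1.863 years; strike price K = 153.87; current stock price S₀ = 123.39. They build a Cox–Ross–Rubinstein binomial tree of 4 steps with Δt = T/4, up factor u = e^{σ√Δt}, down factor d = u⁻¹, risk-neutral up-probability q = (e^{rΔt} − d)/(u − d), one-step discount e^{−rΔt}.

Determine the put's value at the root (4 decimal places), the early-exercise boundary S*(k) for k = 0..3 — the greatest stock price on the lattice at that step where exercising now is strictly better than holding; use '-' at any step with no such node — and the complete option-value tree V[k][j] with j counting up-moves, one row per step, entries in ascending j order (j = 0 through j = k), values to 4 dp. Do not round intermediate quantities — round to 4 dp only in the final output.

Δt=0.46575  u=1.30227  d=0.76789  q=0.50268  discount=0.96477
step 4 (expiry): payoffs max(K−S,0) = 110.9686 81.1129 30.4800 0.0000 0.0000
step 3: (k=3,j=0): S=55.8693, (K−S)⁺=98.0007, hold=92.5803 ⇒ V=98.0007 exercise | (k=3,j=1): S=94.7497, (K−S)⁺=59.1203, hold=53.6999 ⇒ V=59.1203 exercise | (k=3,j=2): S=160.6875, (K−S)⁺=0.0000, hold=14.6243 ⇒ V=14.6243 continue | (k=3,j=3): S=272.5126, (K−S)⁺=0.0000, hold=0.0000 ⇒ V=0.0000 continue  boundary S*=94.7497
step 2: (k=2,j=0): S=72.7571, (K−S)⁺=81.1129, hold=75.6924 ⇒ V=81.1129 exercise | (k=2,j=1): S=123.3900, (K−S)⁺=30.4800, hold=35.4583 ⇒ V=35.4583 continue | (k=2,j=2): S=209.2591, (K−S)⁺=0.0000, hold=7.0167 ⇒ V=7.0167 continue  boundary S*=72.7571
step 1: (k=1,j=0): S=94.7497, (K−S)⁺=59.1203, hold=56.1142 ⇒ V=59.1203 exercise | (k=1,j=1): S=160.6875, (K−S)⁺=0.0000, hold=20.4158 ⇒ V=20.4158 continue  boundary S*=94.7497
step 0: (k=0,j=0): S=123.3900, (K−S)⁺=30.4800, hold=38.2670 ⇒ V=38.2670 continue  boundary S*=-

price = 38.2670
boundary = - 94.7497 72.7571 94.7497
tree:
38.2670
59.1203 20.4158
81.1129 35.4583 7.0167
98.0007 59.1203 14.6243 0.0000
110.9686 81.1129 30.4800 0.0000 0.0000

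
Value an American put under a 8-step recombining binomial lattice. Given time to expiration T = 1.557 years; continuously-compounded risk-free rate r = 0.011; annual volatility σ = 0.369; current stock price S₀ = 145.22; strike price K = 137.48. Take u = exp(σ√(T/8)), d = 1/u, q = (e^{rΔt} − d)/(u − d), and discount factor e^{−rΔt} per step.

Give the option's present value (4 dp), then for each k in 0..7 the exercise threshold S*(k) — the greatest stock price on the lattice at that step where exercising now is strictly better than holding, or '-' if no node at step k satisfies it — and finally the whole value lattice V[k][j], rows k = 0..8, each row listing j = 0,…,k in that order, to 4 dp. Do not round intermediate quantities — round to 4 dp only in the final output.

price = 21.0000
boundary = - - - - 75.7238 64.3479 75.7238 89.1109
tree:
21.0000
28.9076 12.0331
38.6075 17.9227 5.3379
49.7972 25.9598 8.7934 1.4018
61.7562 36.3192 14.2055 2.6305 0.0000
73.1321 48.6527 22.3498 4.9361 0.0000 0.0000
82.7991 61.7562 33.8578 9.2626 0.0000 0.0000 0.0000
91.0138 73.1321 48.3691 17.3811 0.0000 0.0000 0.0000 0.0000
97.9944 82.7991 61.7562 32.6153 0.0000 0.0000 0.0000 0.0000 0.0000

Δt=0.19462  u=1.17679  d=0.84977  q=0.46595  discount=0.99786
step 8 (expiry): payoffs max(K−S,0) = 97.9944 82.7991 61.7562 32.6153 0.0000 0.0000 0.0000 0.0000 0.0000
step 7: (k=7,j=0): S=46.4662, (K−S)⁺=91.0138, hold=90.7198 ⇒ V=91.0138 exercise | (k=7,j=1): S=64.3479, (K−S)⁺=73.1321, hold=72.8381 ⇒ V=73.1321 exercise | (k=7,j=2): S=89.1109, (K−S)⁺=48.3691, hold=48.0750 ⇒ V=48.3691 exercise | (k=7,j=3): S=123.4036, (K−S)⁺=14.0764, hold=17.3811 ⇒ V=17.3811 continue | (k=7,j=4): S=170.8932, (K−S)⁺=0.0000, hold=0.0000 ⇒ V=0.0000 continue | (k=7,j=5): S=236.6583, (K−S)⁺=0.0000, hold=0.0000 ⇒ V=0.0000 continue | (k=7,j=6): S=327.7319, (K−S)⁺=0.0000, hold=0.0000 ⇒ V=0.0000 continue | (k=7,j=7): S=453.8535, (K−S)⁺=0.0000, hold=0.0000 ⇒ V=0.0000 continue  boundary S*=89.1109
step 6: (k=6,j=0): S=54.6809, (K−S)⁺=82.7991, hold=82.5051 ⇒ V=82.7991 exercise | (k=6,j=1): S=75.7238, (K−S)⁺=61.7562, hold=61.4622 ⇒ V=61.7562 exercise | (k=6,j=2): S=104.8647, (K−S)⁺=32.6153, hold=33.8578 ⇒ V=33.8578 continue | (k=6,j=3): S=145.2200, (K−S)⁺=0.0000, hold=9.2626 ⇒ V=9.2626 continue | (k=6,j=4): S=201.1052, (K−S)⁺=0.0000, hold=0.0000 ⇒ V=0.0000 continue | (k=6,j=5): S=278.4969, (K−S)⁺=0.0000, hold=0.0000 ⇒ V=0.0000 continue | (k=6,j=6): S=385.6712, (K−S)⁺=0.0000, hold=0.0000 ⇒ V=0.0000 continue  boundary S*=75.7238
step 5: (k=5,j=0): S=64.3479, (K−S)⁺=73.1321, hold=72.8381 ⇒ V=73.1321 exercise | (k=5,j=1): S=89.1109, (K−S)⁺=48.3691, hold=48.6527 ⇒ V=48.6527 continue | (k=5,j=2): S=123.4036, (K−S)⁺=14.0764, hold=22.3498 ⇒ V=22.3498 continue | (k=5,j=3): S=170.8932, (K−S)⁺=0.0000, hold=4.9361 ⇒ V=4.9361 continue | (k=5,j=4): S=236.6583, (K−S)⁺=0.0000, hold=0.0000 ⇒ V=0.0000 continue | (k=5,j=5): S=327.7319, (K−S)⁺=0.0000, hold=0.0000 ⇒ V=0.0000 continue  boundary S*=64.3479
step 4: (k=4,j=0): S=75.7238, (K−S)⁺=61.7562, hold=61.5941 ⇒ V=61.7562 exercise | (k=4,j=1): S=104.8647, (K−S)⁺=32.6153, hold=36.3192 ⇒ V=36.3192 continue | (k=4,j=2): S=145.2200, (K−S)⁺=0.0000, hold=14.2055 ⇒ V=14.2055 continue | (k=4,j=3): S=201.1052, (K−S)⁺=0.0000, hold=2.6305 ⇒ V=2.6305 continue | (k=4,j=4): S=278.4969, (K−S)⁺=0.0000, hold=0.0000 ⇒ V=0.0000 continue  boundary S*=75.7238
step 3: (k=3,j=0): S=89.1109, (K−S)⁺=48.3691, hold=49.7972 ⇒ V=49.7972 continue | (k=3,j=1): S=123.4036, (K−S)⁺=14.0764, hold=25.9598 ⇒ V=25.9598 continue | (k=3,j=2): S=170.8932, (K−S)⁺=0.0000, hold=8.7934 ⇒ V=8.7934 continue | (k=3,j=3): S=236.6583, (K−S)⁺=0.0000, hold=1.4018 ⇒ V=1.4018 continue  boundary S*=-
step 2: (k=2,j=0): S=104.8647, (K−S)⁺=32.6153, hold=38.6075 ⇒ V=38.6075 continue | (k=2,j=1): S=145.2200, (K−S)⁺=0.0000, hold=17.9227 ⇒ V=17.9227 continue | (k=2,j=2): S=201.1052, (K−S)⁺=0.0000, hold=5.3379 ⇒ V=5.3379 continue  boundary S*=-
step 1: (k=1,j=0): S=123.4036, (K−S)⁺=14.0764, hold=28.9076 ⇒ V=28.9076 continue | (k=1,j=1): S=170.8932, (K−S)⁺=0.0000, hold=12.0331 ⇒ V=12.0331 continue  boundary S*=-
step 0: (k=0,j=0): S=145.2200, (K−S)⁺=0.0000, hold=21.0000 ⇒ V=21.0000 continue  boundary S*=-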